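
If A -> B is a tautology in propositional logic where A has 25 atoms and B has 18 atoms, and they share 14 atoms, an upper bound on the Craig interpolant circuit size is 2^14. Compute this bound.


Shared atoms = 14
Craig interpolant size bound = 2^14
= 16384

16384


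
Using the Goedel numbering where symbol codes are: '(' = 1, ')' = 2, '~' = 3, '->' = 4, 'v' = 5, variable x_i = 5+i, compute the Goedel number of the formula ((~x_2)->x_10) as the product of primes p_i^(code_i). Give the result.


Formula: ((~x_2)->x_10)
Symbol codes: [1, 1, 3, 7, 2, 4, 15, 2]
Primes: [2, 3, 5, 7, 11, 13, 17, 19]
p_1^1 = 2^1 = 2
p_2^1 = 3^1 = 3
p_3^3 = 5^3 = 125
p_4^7 = 7^7 = 823543
p_5^2 = 11^2 = 121
p_6^4 = 13^4 = 28561
p_7^15 = 17^15 = 2862423051509815793
p_8^2 = 19^2 = 361
Product = 2205704583260795671845979087819169250

2205704583260795671845979087819169250


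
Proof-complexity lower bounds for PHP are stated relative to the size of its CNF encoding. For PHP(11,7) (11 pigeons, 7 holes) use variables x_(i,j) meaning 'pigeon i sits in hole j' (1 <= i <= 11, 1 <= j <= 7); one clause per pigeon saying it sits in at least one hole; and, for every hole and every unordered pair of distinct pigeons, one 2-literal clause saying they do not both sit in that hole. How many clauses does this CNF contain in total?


PHP(11,7): 11 pigeons, 7 holes, 11*7 = 77 variables.
- pigeon clauses: one per pigeon -> 11 clauses
- hole clauses: 7 holes * C(11,2) = 7 * 55 -> 385 clauses
Total clauses = 11 + 385 = 396

396


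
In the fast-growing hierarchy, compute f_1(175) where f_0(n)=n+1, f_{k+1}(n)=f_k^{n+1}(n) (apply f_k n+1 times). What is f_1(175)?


f_1(175) = f_0^176(175)
f_0 adds 1 each time, applied 176 times.
f_1(175) = 175 + 176 = 351

351


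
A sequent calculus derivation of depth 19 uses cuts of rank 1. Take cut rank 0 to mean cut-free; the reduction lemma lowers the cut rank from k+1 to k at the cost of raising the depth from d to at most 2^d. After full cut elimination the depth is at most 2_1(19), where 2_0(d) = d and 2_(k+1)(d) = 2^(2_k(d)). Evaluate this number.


Each rank reduction sends depth d to at most 2^d; cut rank r needs r reductions.
2_0(19) = 19
2_1(19) = 2^19 = 524288
Cut-free depth bound = 524288

524288


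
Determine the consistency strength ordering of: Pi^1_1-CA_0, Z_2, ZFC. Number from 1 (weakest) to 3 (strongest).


Ordering by consistency strength:
1. Pi^1_1-CA_0
2. Z_2
3. ZFC


Pi^1_1-CA_0=1, Z_2=2, ZFC=3


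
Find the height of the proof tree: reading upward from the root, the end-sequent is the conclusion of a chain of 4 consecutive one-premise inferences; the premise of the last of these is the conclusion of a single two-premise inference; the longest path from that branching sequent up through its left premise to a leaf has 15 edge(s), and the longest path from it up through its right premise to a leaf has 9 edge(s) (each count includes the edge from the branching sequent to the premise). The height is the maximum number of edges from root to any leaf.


Longest path through the left premise: 15 edges (measured from the branching sequent)
Longest path through the right premise: 9 edges
Height of the subtree rooted at the branching sequent: max(15, 9) = 15
The branching sequent sits 4 edges above the root (the chain of one-premise inferences), so height = 15 + 4 = 19

19


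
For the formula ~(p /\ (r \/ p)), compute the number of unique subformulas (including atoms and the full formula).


Formula: ~(p /\ (r \/ p))
Subformulas found:
  1. r
  2. p
  3. (r \/ p)
  4. (p /\ (r \/ p))
  5. ~(p /\ (r \/ p))
Total distinct subformulas = 5

5


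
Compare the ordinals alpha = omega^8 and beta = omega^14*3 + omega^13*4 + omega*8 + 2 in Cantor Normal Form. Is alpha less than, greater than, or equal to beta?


Compare term by term from highest exponent:
alpha = omega^8
beta = omega^14*3 + omega^13*4 + omega*8 + 2
Term 1: alpha has omega^8*1, beta has omega^14*3
Term 2: alpha has omega^0*0, beta has omega^13*4
Term 3: alpha has omega^0*0, beta has omega^1*8
Term 4: alpha has omega^0*0, beta has omega^0*2
Result: alpha < beta

alpha < beta


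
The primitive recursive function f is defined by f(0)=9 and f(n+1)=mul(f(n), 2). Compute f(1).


f(0) = 9
f(1) = mul(f(0), 2) = mul(9, 2) = 18


18


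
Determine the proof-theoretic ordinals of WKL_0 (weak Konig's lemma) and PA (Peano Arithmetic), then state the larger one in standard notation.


Proof-theoretic ordinal of WKL_0 (weak Konig's lemma): omega^omega
Proof-theoretic ordinal of PA (Peano Arithmetic): epsilon_0
Comparing: omega^omega < epsilon_0.
The larger ordinal is epsilon_0 (from PA (Peano Arithmetic)).

epsilon_0


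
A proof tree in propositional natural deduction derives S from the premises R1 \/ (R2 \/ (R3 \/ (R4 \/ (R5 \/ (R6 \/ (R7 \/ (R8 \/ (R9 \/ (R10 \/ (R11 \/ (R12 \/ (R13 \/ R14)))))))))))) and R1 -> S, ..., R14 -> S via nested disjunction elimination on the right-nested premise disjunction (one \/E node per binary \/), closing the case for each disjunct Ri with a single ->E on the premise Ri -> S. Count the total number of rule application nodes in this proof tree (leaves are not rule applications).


The premise R1 \/ (R2 \/ (R3 \/ (R4 \/ (R5 \/ (R6 \/ (R7 \/ (R8 \/ (R9 \/ (R10 \/ (R11 \/ (R12 \/ (R13 \/ R14)))))))))))) contains 14 disjuncts, hence 13 binary \/ connectives.
- Each binary \/ is eliminated once: 13 \/E nodes.
- Each of the 14 cases Ri derives S by one ->E with Ri -> S: 14 ->E nodes.
Total = 13 + 14 = 27

27


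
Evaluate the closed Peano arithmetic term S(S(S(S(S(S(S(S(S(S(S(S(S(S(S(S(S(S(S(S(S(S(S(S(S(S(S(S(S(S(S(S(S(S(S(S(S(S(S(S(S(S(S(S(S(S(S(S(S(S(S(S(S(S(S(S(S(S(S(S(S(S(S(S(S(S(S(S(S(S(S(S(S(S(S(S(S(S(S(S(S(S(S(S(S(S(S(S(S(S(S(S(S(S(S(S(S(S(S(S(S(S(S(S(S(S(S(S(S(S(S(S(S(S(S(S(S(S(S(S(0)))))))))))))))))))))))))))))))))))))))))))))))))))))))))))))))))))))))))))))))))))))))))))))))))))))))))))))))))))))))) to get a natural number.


Counting successors applied to 0:
120 applications of S to 0 = 120

120


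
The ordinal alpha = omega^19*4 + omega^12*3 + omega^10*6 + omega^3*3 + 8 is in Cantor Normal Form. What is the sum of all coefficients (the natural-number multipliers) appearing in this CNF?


CNF: omega^19*4 + omega^12*3 + omega^10*6 + omega^3*3 + 8
Coefficients: 4 + 3 + 6 + 3 + 8 = 24

24


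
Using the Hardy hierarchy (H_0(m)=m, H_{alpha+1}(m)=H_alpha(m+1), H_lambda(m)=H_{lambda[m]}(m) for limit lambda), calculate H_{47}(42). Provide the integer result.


H_47(42):
For finite ordinals k, H_k(n) = n + k (each successor step adds 1).
H_47(42) = 42 + 47 = 89

89


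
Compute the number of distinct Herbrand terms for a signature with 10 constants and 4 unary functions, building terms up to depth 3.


Herbrand terms by depth:
Depth 0: 10 constants
Depth 1: 40 new terms (running total: 50)
Depth 2: 160 new terms (running total: 210)
Depth 3: 640 new terms (running total: 850)
Total distinct ground terms = 850

850


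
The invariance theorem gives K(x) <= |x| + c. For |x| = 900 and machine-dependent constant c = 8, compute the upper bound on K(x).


K(x) <= |x| + c = 900 + 8 = 908

908


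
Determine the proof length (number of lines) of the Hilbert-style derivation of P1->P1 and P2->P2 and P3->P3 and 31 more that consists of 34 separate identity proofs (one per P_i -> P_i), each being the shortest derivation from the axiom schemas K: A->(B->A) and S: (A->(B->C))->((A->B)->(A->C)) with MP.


The shortest proof of A->A from K and S in the Hilbert calculus has exactly 5 lines:
(1) K instance A->((A->A)->A), (2) S instance, (3) MP on 1,2, (4) K instance A->(A->A), (5) MP on 3,4.
For 34 independent identities: 34 * 5 = 170 lines total.

170


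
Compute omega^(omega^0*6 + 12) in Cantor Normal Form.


omega^(omega^0*6 + 12):
omega^0 = 1, so the exponent is 6 + 12 = 18 (finite ordinal addition).
Result = omega^18, already a single CNF term.

omega^18


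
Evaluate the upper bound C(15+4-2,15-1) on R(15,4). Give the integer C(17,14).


R(15,4) <= C(15+4-2, 15-1) = C(17, 14)
C(17, 14) = 17! / (14! * 3!)
= 680

680


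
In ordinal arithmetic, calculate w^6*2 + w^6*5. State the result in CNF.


Ordinal addition w^6*2 + w^6*5:
Both terms have the same exponent 6.
w^e*c + w^e*d = w^e*(c+d).
Result = w^6*(2+5) = w^6*7

w^6*7


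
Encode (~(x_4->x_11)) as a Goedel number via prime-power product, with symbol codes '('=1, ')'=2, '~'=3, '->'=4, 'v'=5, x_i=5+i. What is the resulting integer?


Formula: (~(x_4->x_11))
Symbol codes: [1, 3, 1, 9, 4, 16, 2, 2]
Primes: [2, 3, 5, 7, 11, 13, 17, 19]
p_1^1 = 2^1 = 2
p_2^3 = 3^3 = 27
p_3^1 = 5^1 = 5
p_4^9 = 7^9 = 40353607
p_5^4 = 11^4 = 14641
p_6^16 = 13^16 = 665416609183179841
p_7^2 = 17^2 = 289
p_8^2 = 19^2 = 361
Product = 11074281187193229644161596632123174610

11074281187193229644161596632123174610


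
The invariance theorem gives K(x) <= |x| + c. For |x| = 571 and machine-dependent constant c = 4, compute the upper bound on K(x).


K(x) <= |x| + c = 571 + 4 = 575

575


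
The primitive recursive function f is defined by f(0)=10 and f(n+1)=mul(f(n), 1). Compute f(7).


f(0) = 10
f(1) = mul(f(0), 1) = mul(10, 1) = 10
f(2) = mul(f(1), 1) = mul(10, 1) = 10
f(3) = mul(f(2), 1) = mul(10, 1) = 10
f(4) = mul(f(3), 1) = mul(10, 1) = 10
f(5) = mul(f(4), 1) = mul(10, 1) = 10
f(6) = mul(f(5), 1) = mul(10, 1) = 10
f(7) = mul(f(6), 1) = mul(10, 1) = 10


10


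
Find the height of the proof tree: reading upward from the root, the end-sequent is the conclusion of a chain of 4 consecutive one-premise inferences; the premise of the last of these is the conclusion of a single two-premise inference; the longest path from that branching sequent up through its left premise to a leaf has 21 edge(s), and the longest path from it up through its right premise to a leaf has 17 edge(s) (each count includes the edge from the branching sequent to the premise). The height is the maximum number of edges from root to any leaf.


Longest path through the left premise: 21 edges (measured from the branching sequent)
Longest path through the right premise: 17 edges
Height of the subtree rooted at the branching sequent: max(21, 17) = 21
The branching sequent sits 4 edges above the root (the chain of one-premise inferences), so height = 21 + 4 = 25

25


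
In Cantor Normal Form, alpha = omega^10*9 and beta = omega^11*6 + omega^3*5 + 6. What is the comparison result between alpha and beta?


Compare term by term from highest exponent:
alpha = omega^10*9
beta = omega^11*6 + omega^3*5 + 6
Term 1: alpha has omega^10*9, beta has omega^11*6
Term 2: alpha has omega^0*0, beta has omega^3*5
Term 3: alpha has omega^0*0, beta has omega^0*6
Result: alpha < beta

alpha < beta


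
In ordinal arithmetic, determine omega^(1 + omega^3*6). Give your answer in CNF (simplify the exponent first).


omega^(1 + omega^3*6):
In ordinal addition a term is absorbed by a following term of strictly larger exponent: 0 < 3, so 1 + omega^3*6 = omega^3*6.
omega raised to a CNF ordinal is a single CNF term: Result = omega^(omega^3*6)

omega^(omega^3*6)


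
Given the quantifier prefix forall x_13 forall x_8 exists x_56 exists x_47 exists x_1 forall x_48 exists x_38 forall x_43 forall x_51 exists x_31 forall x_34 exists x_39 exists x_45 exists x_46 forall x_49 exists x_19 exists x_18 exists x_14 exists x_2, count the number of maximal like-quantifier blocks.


Alternations = 9.
Blocks = alternations + 1 = 10

10


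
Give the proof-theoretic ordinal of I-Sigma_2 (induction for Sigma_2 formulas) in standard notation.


The proof-theoretic ordinal of I-Sigma_2 (induction for Sigma_2 formulas) is a standard result in ordinal analysis.
This ordinal is the supremum of order types of primitive recursive well-orderings
that the theory can prove to be well-ordered.
For I-Sigma_2 (induction for Sigma_2 formulas), the proof-theoretic ordinal is omega^(omega^omega).

omega^(omega^omega)


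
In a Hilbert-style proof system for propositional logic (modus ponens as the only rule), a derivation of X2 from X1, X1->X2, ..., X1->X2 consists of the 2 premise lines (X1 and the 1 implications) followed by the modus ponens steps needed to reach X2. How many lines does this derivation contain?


We have 2 premise lines: X1 and 1 implications.
Each implication is detached once by MP, giving 1 MP lines.
2 premise lines + 1 MP lines = 3 total lines.

3


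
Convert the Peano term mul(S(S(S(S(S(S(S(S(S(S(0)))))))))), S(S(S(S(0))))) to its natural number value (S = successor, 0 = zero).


mul(S^10(0), S^4(0)):
S^10(0) = 10
S^4(0) = 4
10 * 4 = 40

40


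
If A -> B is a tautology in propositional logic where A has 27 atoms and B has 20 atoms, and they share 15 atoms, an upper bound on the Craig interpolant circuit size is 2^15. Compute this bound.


Shared atoms = 15
Craig interpolant size bound = 2^15
= 32768

32768


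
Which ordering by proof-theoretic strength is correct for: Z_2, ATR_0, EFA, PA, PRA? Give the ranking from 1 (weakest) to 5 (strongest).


Ordering by consistency strength:
1. EFA
2. PRA
3. PA
4. ATR_0
5. Z_2


Z_2=5, ATR_0=4, EFA=1, PA=3, PRA=2


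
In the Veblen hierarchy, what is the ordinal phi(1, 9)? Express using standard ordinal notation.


phi(1, 9):
phi(1, beta) = epsilon_beta (the beta-th epsilon number).
phi(1, 9) = epsilon_9

epsilon_9


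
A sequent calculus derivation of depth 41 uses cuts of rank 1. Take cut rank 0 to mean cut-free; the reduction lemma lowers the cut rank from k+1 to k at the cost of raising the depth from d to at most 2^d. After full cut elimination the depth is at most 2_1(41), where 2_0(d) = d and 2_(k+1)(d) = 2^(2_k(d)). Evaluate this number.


Each rank reduction sends depth d to at most 2^d; cut rank r needs r reductions.
2_0(41) = 41
2_1(41) = 2^41 = 2199023255552
Cut-free depth bound = 2199023255552

2199023255552


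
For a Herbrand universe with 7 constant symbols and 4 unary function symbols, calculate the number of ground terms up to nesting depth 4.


Herbrand terms by depth:
Depth 0: 7 constants
Depth 1: 28 new terms (running total: 35)
Depth 2: 112 new terms (running total: 147)
Depth 3: 448 new terms (running total: 595)
Depth 4: 1792 new terms (running total: 2387)
Total distinct ground terms = 2387

2387


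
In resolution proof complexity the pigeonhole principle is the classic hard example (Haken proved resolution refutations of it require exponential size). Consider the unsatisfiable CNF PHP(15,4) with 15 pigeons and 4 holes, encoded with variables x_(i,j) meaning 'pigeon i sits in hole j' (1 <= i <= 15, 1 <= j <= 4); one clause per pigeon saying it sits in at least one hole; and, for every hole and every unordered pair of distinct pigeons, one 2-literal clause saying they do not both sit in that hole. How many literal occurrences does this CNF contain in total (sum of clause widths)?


PHP(15,4): 15 pigeons, 4 holes, 15*4 = 60 variables.
- pigeon clauses: one per pigeon -> 15 clauses of width 4 -> 60 literals
- hole clauses: 4 holes * C(15,2) = 4 * 105 -> 420 clauses of width 2 -> 840 literals
Total literal occurrences = 60 + 840 = 900

900


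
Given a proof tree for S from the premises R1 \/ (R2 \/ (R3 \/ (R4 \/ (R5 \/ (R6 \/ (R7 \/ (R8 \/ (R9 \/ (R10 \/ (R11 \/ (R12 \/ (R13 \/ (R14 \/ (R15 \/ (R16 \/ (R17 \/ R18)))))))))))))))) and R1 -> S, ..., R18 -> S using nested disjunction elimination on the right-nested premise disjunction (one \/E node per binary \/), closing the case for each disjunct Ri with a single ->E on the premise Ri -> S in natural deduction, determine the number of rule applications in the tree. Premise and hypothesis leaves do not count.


The premise R1 \/ (R2 \/ (R3 \/ (R4 \/ (R5 \/ (R6 \/ (R7 \/ (R8 \/ (R9 \/ (R10 \/ (R11 \/ (R12 \/ (R13 \/ (R14 \/ (R15 \/ (R16 \/ (R17 \/ R18)))))))))))))))) contains 18 disjuncts, hence 17 binary \/ connectives.
- Each binary \/ is eliminated once: 17 \/E nodes.
- Each of the 18 cases Ri derives S by one ->E with Ri -> S: 18 ->E nodes.
Total = 17 + 18 = 35

35


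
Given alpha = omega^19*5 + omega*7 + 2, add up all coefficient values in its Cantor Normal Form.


CNF: omega^19*5 + omega*7 + 2
Coefficients: 5 + 7 + 2 = 14

14


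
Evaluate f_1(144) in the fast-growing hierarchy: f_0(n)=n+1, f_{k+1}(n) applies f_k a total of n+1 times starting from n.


f_1(144) = f_0^145(144)
f_0 adds 1 each time, applied 145 times.
f_1(144) = 144 + 145 = 289

289


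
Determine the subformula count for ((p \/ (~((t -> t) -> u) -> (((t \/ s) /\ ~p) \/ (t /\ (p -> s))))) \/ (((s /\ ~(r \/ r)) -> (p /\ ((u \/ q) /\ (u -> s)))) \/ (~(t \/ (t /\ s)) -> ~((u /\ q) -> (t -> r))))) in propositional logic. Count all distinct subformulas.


Formula: ((p \/ (~((t -> t) -> u) -> (((t \/ s) /\ ~p) \/ (t /\ (p -> s))))) \/ (((s /\ ~(r \/ r)) -> (p /\ ((u \/ q) /\ (u -> s)))) \/ (~(t \/ (t /\ s)) -> ~((u /\ q) -> (t -> r)))))
Subformulas found:
  1. r
  2. p
  3. q
  4. u
  5. s
  6. t
  7. ~p
  8. (r \/ r)
  9. (t \/ s)
  10. (p -> s)
  11. (t -> t)
  12. (u -> s)
  13. (t /\ s)
  14. (u /\ q)
  15. (u \/ q)
  16. (t -> r)
  17. ~(r \/ r)
  18. (t /\ (p -> s))
  19. (t \/ (t /\ s))
  20. ((t -> t) -> u)
  21. (s /\ ~(r \/ r))
  22. ~(t \/ (t /\ s))
  23. ~((t -> t) -> u)
  24. ((t \/ s) /\ ~p)
  25. ((u \/ q) /\ (u -> s))
  26. ((u /\ q) -> (t -> r))
  27. ~((u /\ q) -> (t -> r))
  28. (p /\ ((u \/ q) /\ (u -> s)))
  29. (((t \/ s) /\ ~p) \/ (t /\ (p -> s)))
  30. (~(t \/ (t /\ s)) -> ~((u /\ q) -> (t -> r)))
  31. ((s /\ ~(r \/ r)) -> (p /\ ((u \/ q) /\ (u -> s))))
  32. (~((t -> t) -> u) -> (((t \/ s) /\ ~p) \/ (t /\ (p -> s))))
  33. (p \/ (~((t -> t) -> u) -> (((t \/ s) /\ ~p) \/ (t /\ (p -> s)))))
  34. (((s /\ ~(r \/ r)) -> (p /\ ((u \/ q) /\ (u -> s)))) \/ (~(t \/ (t /\ s)) -> ~((u /\ q) -> (t -> r))))
  35. ((p \/ (~((t -> t) -> u) -> (((t \/ s) /\ ~p) \/ (t /\ (p -> s))))) \/ (((s /\ ~(r \/ r)) -> (p /\ ((u \/ q) /\ (u -> s)))) \/ (~(t \/ (t /\ s)) -> ~((u /\ q) -> (t -> r)))))
Total distinct subformulas = 35

35


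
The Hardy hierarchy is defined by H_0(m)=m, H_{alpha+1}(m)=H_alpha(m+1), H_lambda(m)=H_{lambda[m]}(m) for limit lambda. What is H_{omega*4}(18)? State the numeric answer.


H_{omega*4}(18):
For the Hardy hierarchy, H_{omega*k}(n) = 2^k * n.
2^4 = 16.
16 * 18 = 288

288


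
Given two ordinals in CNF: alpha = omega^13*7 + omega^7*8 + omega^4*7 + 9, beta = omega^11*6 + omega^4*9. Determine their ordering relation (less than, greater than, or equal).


Compare term by term from highest exponent:
alpha = omega^13*7 + omega^7*8 + omega^4*7 + 9
beta = omega^11*6 + omega^4*9
Term 1: alpha has omega^13*7, beta has omega^11*6
Term 2: alpha has omega^7*8, beta has omega^4*9
Term 3: alpha has omega^4*7, beta has omega^0*0
Term 4: alpha has omega^0*9, beta has omega^0*0
Result: alpha > beta

alpha > beta


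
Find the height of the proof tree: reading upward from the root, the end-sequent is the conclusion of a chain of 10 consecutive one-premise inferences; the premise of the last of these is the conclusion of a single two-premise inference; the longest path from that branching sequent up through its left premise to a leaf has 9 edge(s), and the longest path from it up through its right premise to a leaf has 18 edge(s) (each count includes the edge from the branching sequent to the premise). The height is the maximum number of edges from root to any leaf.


Longest path through the left premise: 9 edges (measured from the branching sequent)
Longest path through the right premise: 18 edges
Height of the subtree rooted at the branching sequent: max(9, 18) = 18
The branching sequent sits 10 edges above the root (the chain of one-premise inferences), so height = 18 + 10 = 28

28


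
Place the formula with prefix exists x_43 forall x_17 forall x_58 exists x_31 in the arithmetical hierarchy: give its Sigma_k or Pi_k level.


Leading quantifier is exists, so the class is Sigma.
Number of quantifier blocks = alternations + 1 = 2 + 1 = 3.
Classification: Sigma_3

Sigma_3


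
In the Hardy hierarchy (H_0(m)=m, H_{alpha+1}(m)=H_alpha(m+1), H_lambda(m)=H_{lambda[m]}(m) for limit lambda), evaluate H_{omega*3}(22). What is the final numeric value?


H_{omega*3}(22):
For the Hardy hierarchy, H_{omega*k}(n) = 2^k * n.
2^3 = 8.
8 * 22 = 176

176


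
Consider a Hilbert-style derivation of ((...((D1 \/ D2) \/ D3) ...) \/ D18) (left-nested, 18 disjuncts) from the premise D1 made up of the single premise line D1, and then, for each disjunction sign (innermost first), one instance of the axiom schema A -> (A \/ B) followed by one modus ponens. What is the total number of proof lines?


Building the left-nested 18-ary disjunction from D1:
- 1 premise line (D1)
- 18 disjuncts means 17 disjunction signs; each needs 1 axiom instance + 1 MP = 2 lines: 2 * 17 = 34
Total = 1 + 34 = 35 lines.

35


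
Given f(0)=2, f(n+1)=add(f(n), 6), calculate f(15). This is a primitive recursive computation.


f(0) = 2
f(1) = add(f(0), 6) = add(2, 6) = 8
f(2) = add(f(1), 6) = add(8, 6) = 14
f(3) = add(f(2), 6) = add(14, 6) = 20
f(4) = add(f(3), 6) = add(20, 6) = 26
f(5) = add(f(4), 6) = add(26, 6) = 32
f(6) = add(f(5), 6) = add(32, 6) = 38
f(7) = add(f(6), 6) = add(38, 6) = 44
f(8) = add(f(7), 6) = add(44, 6) = 50
f(9) = add(f(8), 6) = add(50, 6) = 56
f(10) = add(f(9), 6) = add(56, 6) = 62
f(11) = add(f(10), 6) = add(62, 6) = 68
f(12) = add(f(11), 6) = add(68, 6) = 74
f(13) = add(f(12), 6) = add(74, 6) = 80
f(14) = add(f(13), 6) = add(80, 6) = 86
f(15) = add(f(14), 6) = add(86, 6) = 92


92


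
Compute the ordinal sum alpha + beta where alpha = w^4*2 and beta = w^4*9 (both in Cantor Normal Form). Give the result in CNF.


Ordinal addition w^4*2 + w^4*9:
Both terms have the same exponent 4.
w^e*c + w^e*d = w^e*(c+d).
Result = w^4*(2+9) = w^4*11

w^4*11


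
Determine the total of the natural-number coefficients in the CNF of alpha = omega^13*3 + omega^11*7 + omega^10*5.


CNF: omega^13*3 + omega^11*7 + omega^10*5
Coefficients: 3 + 7 + 5 = 15

15


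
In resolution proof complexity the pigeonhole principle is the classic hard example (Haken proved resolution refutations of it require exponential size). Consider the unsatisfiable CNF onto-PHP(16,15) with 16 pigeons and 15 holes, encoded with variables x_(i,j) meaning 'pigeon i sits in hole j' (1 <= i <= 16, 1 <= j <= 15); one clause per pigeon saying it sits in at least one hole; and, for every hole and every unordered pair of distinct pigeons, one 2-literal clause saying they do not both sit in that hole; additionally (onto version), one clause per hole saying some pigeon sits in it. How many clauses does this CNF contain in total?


onto-PHP(16,15): 16 pigeons, 15 holes, 16*15 = 240 variables.
- pigeon clauses: one per pigeon -> 16 clauses
- hole clauses: 15 holes * C(16,2) = 15 * 120 -> 1800 clauses
- onto clauses: one per hole -> 15 clauses
Total clauses = 16 + 1800 + 15 = 1831

1831


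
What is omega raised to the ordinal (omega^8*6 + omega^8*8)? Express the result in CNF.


omega^(omega^8*6 + omega^8*8):
Both terms of the exponent have the same exponent 8, so they merge: omega^8*6 + omega^8*8 = omega^8*(6+8) = omega^8*14.
omega raised to a CNF ordinal is a single CNF term: Result = omega^(omega^8*14)

omega^(omega^8*14)


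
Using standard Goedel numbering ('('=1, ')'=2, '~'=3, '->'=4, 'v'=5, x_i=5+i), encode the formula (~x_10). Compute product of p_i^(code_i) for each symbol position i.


Formula: (~x_10)
Symbol codes: [1, 3, 15, 2]
Primes: [2, 3, 5, 7]
p_1^1 = 2^1 = 2
p_2^3 = 3^3 = 27
p_3^15 = 5^15 = 30517578125
p_4^2 = 7^2 = 49
Product = 80749511718750

80749511718750


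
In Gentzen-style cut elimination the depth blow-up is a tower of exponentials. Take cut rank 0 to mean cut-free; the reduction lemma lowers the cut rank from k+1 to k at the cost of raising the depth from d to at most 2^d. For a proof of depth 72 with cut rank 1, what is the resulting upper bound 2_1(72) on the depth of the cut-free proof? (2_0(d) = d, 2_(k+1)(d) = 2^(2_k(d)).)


Each rank reduction sends depth d to at most 2^d; cut rank r needs r reductions.
2_0(72) = 72
2_1(72) = 2^72 = 4722366482869645213696
Cut-free depth bound = 4722366482869645213696

4722366482869645213696


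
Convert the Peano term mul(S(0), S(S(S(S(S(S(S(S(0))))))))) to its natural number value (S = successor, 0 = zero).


mul(S^1(0), S^8(0)):
S^1(0) = 1
S^8(0) = 8
1 * 8 = 8

8


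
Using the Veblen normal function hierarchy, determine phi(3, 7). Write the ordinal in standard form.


phi(3, 7):
phi(3, beta) = eta_beta (the beta-th eta number, fixed point of zeta).
phi(3, 7) = eta_7

eta_7


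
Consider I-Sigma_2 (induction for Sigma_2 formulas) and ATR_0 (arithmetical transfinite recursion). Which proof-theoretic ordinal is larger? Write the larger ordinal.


Proof-theoretic ordinal of I-Sigma_2 (induction for Sigma_2 formulas): omega^(omega^omega)
Proof-theoretic ordinal of ATR_0 (arithmetical transfinite recursion): Gamma_0
Comparing: omega^(omega^omega) < Gamma_0.
The larger ordinal is Gamma_0 (from ATR_0 (arithmetical transfinite recursion)).

Gamma_0


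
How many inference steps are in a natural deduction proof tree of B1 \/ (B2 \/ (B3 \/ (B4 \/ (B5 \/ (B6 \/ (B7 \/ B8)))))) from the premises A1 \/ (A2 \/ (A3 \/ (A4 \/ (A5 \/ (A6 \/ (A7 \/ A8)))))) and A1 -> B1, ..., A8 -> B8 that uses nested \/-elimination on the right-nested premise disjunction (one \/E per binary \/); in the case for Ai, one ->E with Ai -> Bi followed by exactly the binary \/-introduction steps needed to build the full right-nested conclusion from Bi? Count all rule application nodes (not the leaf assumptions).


Constructive dilemma with 8 branches, all disjunctions right-nested:
- \/E: the premise has 7 binary \/, each eliminated once: 7 nodes.
- ->E: one per case (Ai with Ai -> Bi gives Bi): 8 nodes.
- \/I: in case i < n, Bi needs 1 step to form Bi \/ (B(i+1) \/ ...) and then i-1 steps to prepend B(i-1), ..., B1, i.e. i steps; in case i = n, B8 needs 7 prepend steps.
  \/I total = (1 + 2 + ... + 7) + 7 = 28 + 7 = 35 nodes.
Total = 7 + 8 + 35 = 50

50


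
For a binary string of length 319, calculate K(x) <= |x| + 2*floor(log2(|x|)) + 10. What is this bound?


floor(log2(319)) = 8
2 * 8 = 16
K(x) <= 319 + 16 + 10 = 345

345


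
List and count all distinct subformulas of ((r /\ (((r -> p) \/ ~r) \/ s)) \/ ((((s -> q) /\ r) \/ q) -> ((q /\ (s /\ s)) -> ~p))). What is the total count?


Formula: ((r /\ (((r -> p) \/ ~r) \/ s)) \/ ((((s -> q) /\ r) \/ q) -> ((q /\ (s /\ s)) -> ~p)))
Subformulas found:
  1. r
  2. q
  3. s
  4. p
  5. ~p
  6. ~r
  7. (s /\ s)
  8. (r -> p)
  9. (s -> q)
  10. (q /\ (s /\ s))
  11. ((s -> q) /\ r)
  12. ((r -> p) \/ ~r)
  13. (((s -> q) /\ r) \/ q)
  14. ((q /\ (s /\ s)) -> ~p)
  15. (((r -> p) \/ ~r) \/ s)
  16. (r /\ (((r -> p) \/ ~r) \/ s))
  17. ((((s -> q) /\ r) \/ q) -> ((q /\ (s /\ s)) -> ~p))
  18. ((r /\ (((r -> p) \/ ~r) \/ s)) \/ ((((s -> q) /\ r) \/ q) -> ((q /\ (s /\ s)) -> ~p)))
Total distinct subformulas = 18

18


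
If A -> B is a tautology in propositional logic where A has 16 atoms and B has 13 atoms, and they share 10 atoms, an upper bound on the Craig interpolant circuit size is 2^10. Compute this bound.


Shared atoms = 10
Craig interpolant size bound = 2^10
= 1024

1024


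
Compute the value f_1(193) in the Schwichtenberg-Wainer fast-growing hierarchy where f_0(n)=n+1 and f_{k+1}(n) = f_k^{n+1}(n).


f_1(193) = f_0^194(193)
f_0 adds 1 each time, applied 194 times.
f_1(193) = 193 + 194 = 387

387


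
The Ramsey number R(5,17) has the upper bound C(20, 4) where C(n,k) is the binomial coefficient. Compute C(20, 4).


R(5,17) <= C(5+17-2, 5-1) = C(20, 4)
C(20, 4) = 20! / (4! * 16!)
= 4845

4845


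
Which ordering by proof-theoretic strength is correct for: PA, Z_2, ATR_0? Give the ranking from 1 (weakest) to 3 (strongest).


Ordering by consistency strength:
1. PA
2. ATR_0
3. Z_2


PA=1, Z_2=3, ATR_0=2


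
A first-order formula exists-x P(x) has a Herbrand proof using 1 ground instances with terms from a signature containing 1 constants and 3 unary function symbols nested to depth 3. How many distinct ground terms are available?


Herbrand terms by depth:
Depth 0: 1 constants
Depth 1: 3 new terms (running total: 4)
Depth 2: 9 new terms (running total: 13)
Depth 3: 27 new terms (running total: 40)
Total distinct ground terms = 40

40


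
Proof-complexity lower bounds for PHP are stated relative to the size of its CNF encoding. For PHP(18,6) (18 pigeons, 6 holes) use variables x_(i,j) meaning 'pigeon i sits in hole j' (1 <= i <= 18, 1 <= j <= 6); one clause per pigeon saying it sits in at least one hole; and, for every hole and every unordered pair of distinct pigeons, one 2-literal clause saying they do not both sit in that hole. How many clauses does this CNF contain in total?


PHP(18,6): 18 pigeons, 6 holes, 18*6 = 108 variables.
- pigeon clauses: one per pigeon -> 18 clauses
- hole clauses: 6 holes * C(18,2) = 6 * 153 -> 918 clauses
Total clauses = 18 + 918 = 936

936


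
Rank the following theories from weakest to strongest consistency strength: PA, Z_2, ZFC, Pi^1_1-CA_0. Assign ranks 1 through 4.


Ordering by consistency strength:
1. PA
2. Pi^1_1-CA_0
3. Z_2
4. ZFC


PA=1, Z_2=3, ZFC=4, Pi^1_1-CA_0=2


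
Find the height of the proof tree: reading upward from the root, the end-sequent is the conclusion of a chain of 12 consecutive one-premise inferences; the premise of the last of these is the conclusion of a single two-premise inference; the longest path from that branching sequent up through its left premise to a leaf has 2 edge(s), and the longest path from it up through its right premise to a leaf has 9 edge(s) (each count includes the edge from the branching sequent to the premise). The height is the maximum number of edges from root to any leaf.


Longest path through the left premise: 2 edges (measured from the branching sequent)
Longest path through the right premise: 9 edges
Height of the subtree rooted at the branching sequent: max(2, 9) = 9
The branching sequent sits 12 edges above the root (the chain of one-premise inferences), so height = 9 + 12 = 21

21


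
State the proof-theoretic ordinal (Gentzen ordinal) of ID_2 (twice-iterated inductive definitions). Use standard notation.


The proof-theoretic ordinal of ID_2 (twice-iterated inductive definitions) is a standard result in ordinal analysis.
This ordinal is the supremum of order types of primitive recursive well-orderings
that the theory can prove to be well-ordered.
For ID_2 (twice-iterated inductive definitions), the proof-theoretic ordinal is psi_0(epsilon_{Omega_2+1}).

psi_0(epsilon_{Omega_2+1})


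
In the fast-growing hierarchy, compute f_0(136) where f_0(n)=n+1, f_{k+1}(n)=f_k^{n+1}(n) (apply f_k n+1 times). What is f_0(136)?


f_0(136) = 136 + 1 = 137

137


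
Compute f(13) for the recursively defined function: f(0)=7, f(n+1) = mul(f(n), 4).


f(0) = 7
f(1) = mul(f(0), 4) = mul(7, 4) = 28
f(2) = mul(f(1), 4) = mul(28, 4) = 112
f(3) = mul(f(2), 4) = mul(112, 4) = 448
f(4) = mul(f(3), 4) = mul(448, 4) = 1792
f(5) = mul(f(4), 4) = mul(1792, 4) = 7168
f(6) = mul(f(5), 4) = mul(7168, 4) = 28672
f(7) = mul(f(6), 4) = mul(28672, 4) = 114688
f(8) = mul(f(7), 4) = mul(114688, 4) = 458752
f(9) = mul(f(8), 4) = mul(458752, 4) = 1835008
f(10) = mul(f(9), 4) = mul(1835008, 4) = 7340032
f(11) = mul(f(10), 4) = mul(7340032, 4) = 29360128
f(12) = mul(f(11), 4) = mul(29360128, 4) = 117440512
f(13) = mul(f(12), 4) = mul(117440512, 4) = 469762048


469762048


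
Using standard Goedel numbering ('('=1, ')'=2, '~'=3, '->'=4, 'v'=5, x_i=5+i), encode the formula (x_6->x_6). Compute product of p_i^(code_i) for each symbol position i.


Formula: (x_6->x_6)
Symbol codes: [1, 11, 4, 11, 2]
Primes: [2, 3, 5, 7, 11]
p_1^1 = 2^1 = 2
p_2^11 = 3^11 = 177147
p_3^4 = 5^4 = 625
p_4^11 = 7^11 = 1977326743
p_5^2 = 11^2 = 121
Product = 52979471957010926250

52979471957010926250


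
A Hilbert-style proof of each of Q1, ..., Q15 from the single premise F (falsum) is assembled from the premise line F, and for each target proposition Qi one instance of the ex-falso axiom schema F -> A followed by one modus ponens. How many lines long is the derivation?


Ex falso, line by line:
- 1 premise line (F)
- 15 targets, each needing 1 axiom instance (F -> Qi) + 1 MP = 2 lines: 2 * 15 = 30
Total = 1 + 30 = 31 lines.

31


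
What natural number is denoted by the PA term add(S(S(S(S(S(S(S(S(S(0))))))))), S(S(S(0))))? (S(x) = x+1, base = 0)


add(S^9(0), S^3(0)):
S^9(0) = 9
S^3(0) = 3
9 + 3 = 12

12


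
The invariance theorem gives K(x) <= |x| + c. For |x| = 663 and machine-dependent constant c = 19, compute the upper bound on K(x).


K(x) <= |x| + c = 663 + 19 = 682

682


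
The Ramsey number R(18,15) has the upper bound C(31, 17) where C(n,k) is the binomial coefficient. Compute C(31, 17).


R(18,15) <= C(18+15-2, 18-1) = C(31, 17)
C(31, 17) = 31! / (17! * 14!)
= 265182525

265182525


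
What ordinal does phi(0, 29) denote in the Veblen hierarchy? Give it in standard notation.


phi(0, 29):
phi(0, beta) = omega^beta by definition.
phi(0, 29) = omega^29

omega^29


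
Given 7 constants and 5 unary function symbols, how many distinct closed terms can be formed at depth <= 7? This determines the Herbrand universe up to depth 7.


Herbrand terms by depth:
Depth 0: 7 constants
Depth 1: 35 new terms (running total: 42)
Depth 2: 175 new terms (running total: 217)
Depth 3: 875 new terms (running total: 1092)
Depth 4: 4375 new terms (running total: 5467)
Depth 5: 21875 new terms (running total: 27342)
Depth 6: 109375 new terms (running total: 136717)
Depth 7: 546875 new terms (running total: 683592)
Total distinct ground terms = 683592

683592


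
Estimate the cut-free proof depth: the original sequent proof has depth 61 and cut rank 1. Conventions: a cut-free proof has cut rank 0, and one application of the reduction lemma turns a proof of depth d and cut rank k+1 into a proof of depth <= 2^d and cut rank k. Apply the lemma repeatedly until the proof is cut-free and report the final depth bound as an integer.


Each rank reduction sends depth d to at most 2^d; cut rank r needs r reductions.
2_0(61) = 61
2_1(61) = 2^61 = 2305843009213693952
Cut-free depth bound = 2305843009213693952

2305843009213693952


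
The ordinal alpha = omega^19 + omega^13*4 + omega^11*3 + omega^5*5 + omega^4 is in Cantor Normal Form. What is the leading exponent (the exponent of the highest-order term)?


CNF: omega^19 + omega^13*4 + omega^11*3 + omega^5*5 + omega^4
The leading term is omega^19, which has exponent 19.

19


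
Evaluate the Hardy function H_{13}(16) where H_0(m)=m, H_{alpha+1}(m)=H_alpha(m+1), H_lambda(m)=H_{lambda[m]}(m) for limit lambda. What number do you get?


H_13(16):
For finite ordinals k, H_k(n) = n + k (each successor step adds 1).
H_13(16) = 16 + 13 = 29

29


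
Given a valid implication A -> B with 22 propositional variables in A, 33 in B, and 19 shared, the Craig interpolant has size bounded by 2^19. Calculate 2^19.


Shared atoms = 19
Craig interpolant size bound = 2^19
= 524288

524288


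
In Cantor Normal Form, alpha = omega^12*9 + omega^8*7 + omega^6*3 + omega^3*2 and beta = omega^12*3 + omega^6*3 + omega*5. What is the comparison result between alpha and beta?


Compare term by term from highest exponent:
alpha = omega^12*9 + omega^8*7 + omega^6*3 + omega^3*2
beta = omega^12*3 + omega^6*3 + omega*5
Term 1: alpha has omega^12*9, beta has omega^12*3
Term 2: alpha has omega^8*7, beta has omega^6*3
Term 3: alpha has omega^6*3, beta has omega^1*5
Term 4: alpha has omega^3*2, beta has omega^0*0
Result: alpha > beta

alpha > beta


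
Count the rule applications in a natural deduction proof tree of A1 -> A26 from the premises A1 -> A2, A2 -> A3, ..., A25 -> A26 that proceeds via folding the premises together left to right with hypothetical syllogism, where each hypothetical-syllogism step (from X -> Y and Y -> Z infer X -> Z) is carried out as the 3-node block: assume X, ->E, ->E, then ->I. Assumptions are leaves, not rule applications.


There are 25 premises in the chain. The first HS step combines premises 1 and 2; each further premise needs one more HS step.
So 25 premises require 25 - 1 = 24 hypothetical-syllogism steps.
Each HS step uses 3 inference nodes (->E, ->E, ->I).
24 * 3 = 72 total inference nodes.

72


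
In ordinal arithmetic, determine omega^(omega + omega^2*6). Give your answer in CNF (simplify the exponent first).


omega^(omega + omega^2*6):
In ordinal addition a term is absorbed by a following term of strictly larger exponent: 1 < 2, so omega + omega^2*6 = omega^2*6.
omega raised to a CNF ordinal is a single CNF term: Result = omega^(omega^2*6)

omega^(omega^2*6)


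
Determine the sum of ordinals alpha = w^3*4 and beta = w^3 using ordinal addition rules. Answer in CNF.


Ordinal addition w^3*4 + w^3:
Both terms have the same exponent 3.
w^e*c + w^e*d = w^e*(c+d).
Result = w^3*(4+1) = w^3*5

w^3*5


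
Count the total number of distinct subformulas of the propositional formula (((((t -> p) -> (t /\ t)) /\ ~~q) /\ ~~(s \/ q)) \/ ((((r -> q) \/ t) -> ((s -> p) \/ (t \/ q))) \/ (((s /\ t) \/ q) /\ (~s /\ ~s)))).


Formula: (((((t -> p) -> (t /\ t)) /\ ~~q) /\ ~~(s \/ q)) \/ ((((r -> q) \/ t) -> ((s -> p) \/ (t \/ q))) \/ (((s /\ t) \/ q) /\ (~s /\ ~s))))
Subformulas found:
  1. r
  2. p
  3. q
  4. s
  5. t
  6. ~s
  7. ~q
  8. ~~q
  9. (r -> q)
  10. (s /\ t)
  11. (s -> p)
  12. (s \/ q)
  13. (t \/ q)
  14. (t /\ t)
  15. (t -> p)
  16. ~(s \/ q)
  17. (~s /\ ~s)
  18. ~~(s \/ q)
  19. ((s /\ t) \/ q)
  20. ((r -> q) \/ t)
  21. ((s -> p) \/ (t \/ q))
  22. ((t -> p) -> (t /\ t))
  23. (((t -> p) -> (t /\ t)) /\ ~~q)
  24. (((s /\ t) \/ q) /\ (~s /\ ~s))
  25. (((r -> q) \/ t) -> ((s -> p) \/ (t \/ q)))
  26. ((((t -> p) -> (t /\ t)) /\ ~~q) /\ ~~(s \/ q))
  27. ((((r -> q) \/ t) -> ((s -> p) \/ (t \/ q))) \/ (((s /\ t) \/ q) /\ (~s /\ ~s)))
  28. (((((t -> p) -> (t /\ t)) /\ ~~q) /\ ~~(s \/ q)) \/ ((((r -> q) \/ t) -> ((s -> p) \/ (t \/ q))) \/ (((s /\ t) \/ q) /\ (~s /\ ~s))))
Total distinct subformulas = 28

28


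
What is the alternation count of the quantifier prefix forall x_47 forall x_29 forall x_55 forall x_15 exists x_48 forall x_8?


Walk the prefix and count type changes:
  position 1: forall -> forall
  position 2: forall -> forall
  position 3: forall -> forall
  position 4: forall -> exists <-- alternation
  position 5: exists -> forall <-- alternation
Total alternations = 2

2


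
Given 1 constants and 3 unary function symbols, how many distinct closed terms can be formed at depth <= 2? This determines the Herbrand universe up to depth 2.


Herbrand terms by depth:
Depth 0: 1 constants
Depth 1: 3 new terms (running total: 4)
Depth 2: 9 new terms (running total: 13)
Total distinct ground terms = 13

13


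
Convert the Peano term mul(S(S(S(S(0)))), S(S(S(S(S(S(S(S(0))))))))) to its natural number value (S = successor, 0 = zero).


mul(S^4(0), S^8(0)):
S^4(0) = 4
S^8(0) = 8
4 * 8 = 32

32


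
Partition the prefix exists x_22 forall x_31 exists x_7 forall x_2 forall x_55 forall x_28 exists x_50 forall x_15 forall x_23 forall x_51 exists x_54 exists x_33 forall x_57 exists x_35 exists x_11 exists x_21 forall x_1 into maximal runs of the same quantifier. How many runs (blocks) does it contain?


Alternations = 9.
Blocks = alternations + 1 = 10

10


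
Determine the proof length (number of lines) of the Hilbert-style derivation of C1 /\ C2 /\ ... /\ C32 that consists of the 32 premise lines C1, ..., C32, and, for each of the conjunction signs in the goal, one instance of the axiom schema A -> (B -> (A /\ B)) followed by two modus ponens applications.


Conjoining 32 premises:
- 32 premise lines
- the goal has 31 conjunction signs; each costs 1 axiom instance + 2 MP = 3 lines: 3 * 31 = 93
Total = 32 + 93 = 125 lines.

125


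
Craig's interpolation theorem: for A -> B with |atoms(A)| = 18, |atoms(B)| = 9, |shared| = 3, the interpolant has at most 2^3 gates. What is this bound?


Shared atoms = 3
Craig interpolant size bound = 2^3
= 8

8
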